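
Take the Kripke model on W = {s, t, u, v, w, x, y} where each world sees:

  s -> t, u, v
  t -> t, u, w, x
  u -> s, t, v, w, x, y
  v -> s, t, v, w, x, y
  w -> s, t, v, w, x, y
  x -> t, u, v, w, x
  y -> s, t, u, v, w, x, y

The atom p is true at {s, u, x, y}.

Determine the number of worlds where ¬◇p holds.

0

s: ◇p is T. ✗
t: ◇p is T. ✗
u: ◇p is T. ✗
v: ◇p is T. ✗
w: ◇p is T. ✗
x: ◇p is T. ✗
y: ◇p is T. ✗
Satisfying worlds: ∅.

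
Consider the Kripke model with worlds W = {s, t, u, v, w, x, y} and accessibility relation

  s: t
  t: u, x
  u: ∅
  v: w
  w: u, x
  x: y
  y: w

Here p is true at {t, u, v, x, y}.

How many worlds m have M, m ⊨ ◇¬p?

s: successors {t}; ¬p there: t:F. ✗
t: successors {u, x}; ¬p there: u:F, x:F. ✗
u: no successors, so ◇¬p fails. ✗
v: successors {w}; ¬p there: w:T. ✓
w: successors {u, x}; ¬p there: u:F, x:F. ✗
x: successors {y}; ¬p there: y:F. ✗
y: successors {w}; ¬p there: w:T. ✓
Satisfying worlds: {v, y}.

2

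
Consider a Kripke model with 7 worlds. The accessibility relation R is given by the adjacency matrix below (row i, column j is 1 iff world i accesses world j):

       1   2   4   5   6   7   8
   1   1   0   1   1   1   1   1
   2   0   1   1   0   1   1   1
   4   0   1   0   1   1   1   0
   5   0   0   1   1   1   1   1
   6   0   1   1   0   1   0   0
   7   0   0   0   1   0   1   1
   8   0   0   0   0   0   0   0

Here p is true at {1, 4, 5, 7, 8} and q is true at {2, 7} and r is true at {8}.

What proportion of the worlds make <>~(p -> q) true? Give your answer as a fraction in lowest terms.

1: successors {1, 4, 5, 6, 7, 8}; ~(p -> q) there: 1:T, 4:T, 5:T, 6:F, 7:F, 8:T. ✓
2: successors {2, 4, 6, 7, 8}; ~(p -> q) there: 2:F, 4:T, 6:F, 7:F, 8:T. ✓
4: successors {2, 5, 6, 7}; ~(p -> q) there: 2:F, 5:T, 6:F, 7:F. ✓
5: successors {4, 5, 6, 7, 8}; ~(p -> q) there: 4:T, 5:T, 6:F, 7:F, 8:T. ✓
6: successors {2, 4, 6}; ~(p -> q) there: 2:F, 4:T, 6:F. ✓
7: successors {5, 7, 8}; ~(p -> q) there: 5:T, 7:F, 8:T. ✓
8: no successors, so <>~(p -> q) fails. ✗
That's 6 of 7 worlds, so 6/7.

6/7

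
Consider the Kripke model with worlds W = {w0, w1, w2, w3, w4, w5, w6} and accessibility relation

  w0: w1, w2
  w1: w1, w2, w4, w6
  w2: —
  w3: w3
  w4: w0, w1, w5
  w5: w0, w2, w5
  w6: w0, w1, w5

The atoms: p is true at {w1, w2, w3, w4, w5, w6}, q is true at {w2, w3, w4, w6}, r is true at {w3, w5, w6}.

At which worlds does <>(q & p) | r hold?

w0: <>(q & p) is T, r is F. ✓
w1: <>(q & p) is T, r is F. ✓
w2: <>(q & p) is F, r is F. ✗
w3: <>(q & p) is T, r is T. ✓
w4: <>(q & p) is F, r is F. ✗
w5: <>(q & p) is T, r is T. ✓
w6: <>(q & p) is F, r is T. ✓

{w0, w1, w3, w5, w6}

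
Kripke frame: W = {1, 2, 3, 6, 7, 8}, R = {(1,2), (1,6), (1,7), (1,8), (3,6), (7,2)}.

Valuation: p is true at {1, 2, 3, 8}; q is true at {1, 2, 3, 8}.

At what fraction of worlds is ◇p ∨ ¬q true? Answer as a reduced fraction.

1/2

1: ◇p is T, ¬q is F. ✓
2: ◇p is F, ¬q is F. ✗
3: ◇p is F, ¬q is F. ✗
6: ◇p is F, ¬q is T. ✓
7: ◇p is T, ¬q is T. ✓
8: ◇p is F, ¬q is F. ✗
That's 3 of 6 worlds, so 3/6 = 1/2.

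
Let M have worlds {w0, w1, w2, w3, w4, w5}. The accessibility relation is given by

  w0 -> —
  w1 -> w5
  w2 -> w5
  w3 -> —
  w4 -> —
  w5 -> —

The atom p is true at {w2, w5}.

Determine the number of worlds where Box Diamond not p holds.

w0: no successors, so Box Diamond not p holds vacuously. ✓
w1: successors {w5}; Diamond not p there: w5:F. ✗
w2: successors {w5}; Diamond not p there: w5:F. ✗
w3: no successors, so Box Diamond not p holds vacuously. ✓
w4: no successors, so Box Diamond not p holds vacuously. ✓
w5: no successors, so Box Diamond not p holds vacuously. ✓
Satisfying worlds: {w0, w3, w4, w5}.

4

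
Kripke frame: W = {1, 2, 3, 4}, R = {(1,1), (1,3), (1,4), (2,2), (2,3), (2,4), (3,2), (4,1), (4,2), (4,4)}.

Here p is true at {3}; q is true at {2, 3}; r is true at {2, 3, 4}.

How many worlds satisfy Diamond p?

1: successors {1, 3, 4}; p there: 1:F, 3:T, 4:F. ✓
2: successors {2, 3, 4}; p there: 2:F, 3:T, 4:F. ✓
3: successors {2}; p there: 2:F. ✗
4: successors {1, 2, 4}; p there: 1:F, 2:F, 4:F. ✗
Satisfying worlds: {1, 2}.

2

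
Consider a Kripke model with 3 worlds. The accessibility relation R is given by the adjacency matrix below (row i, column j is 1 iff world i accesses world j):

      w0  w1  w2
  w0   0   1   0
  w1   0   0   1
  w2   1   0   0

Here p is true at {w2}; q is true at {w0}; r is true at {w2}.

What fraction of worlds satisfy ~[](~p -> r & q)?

w0: [](~p -> r & q) is F. ✓
w1: [](~p -> r & q) is T. ✗
w2: [](~p -> r & q) is F. ✓
That's 2 of 3 worlds, so 2/3.

2/3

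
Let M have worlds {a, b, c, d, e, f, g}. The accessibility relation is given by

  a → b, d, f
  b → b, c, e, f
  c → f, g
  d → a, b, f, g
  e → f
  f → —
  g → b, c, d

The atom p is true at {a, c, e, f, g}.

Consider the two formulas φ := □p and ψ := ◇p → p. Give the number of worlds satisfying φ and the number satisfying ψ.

3 and 5

For □p:
a: successors {b, d, f}; p there: b:F, d:F, f:T. ✗
b: successors {b, c, e, f}; p there: b:F, c:T, e:T, f:T. ✗
c: successors {f, g}; p there: f:T, g:T. ✓
d: successors {a, b, f, g}; p there: a:T, b:F, f:T, g:T. ✗
e: successors {f}; p there: f:T. ✓
f: no successors, so □p holds vacuously. ✓
g: successors {b, c, d}; p there: b:F, c:T, d:F. ✗
— 3 worlds.
For ◇p → p:
a: ◇p is T, p is T. ✓
b: ◇p is T, p is F. ✗
c: ◇p is T, p is T. ✓
d: ◇p is T, p is F. ✗
e: ◇p is T, p is T. ✓
f: ◇p is F, p is T. ✓
g: ◇p is T, p is T. ✓
— 5 worlds.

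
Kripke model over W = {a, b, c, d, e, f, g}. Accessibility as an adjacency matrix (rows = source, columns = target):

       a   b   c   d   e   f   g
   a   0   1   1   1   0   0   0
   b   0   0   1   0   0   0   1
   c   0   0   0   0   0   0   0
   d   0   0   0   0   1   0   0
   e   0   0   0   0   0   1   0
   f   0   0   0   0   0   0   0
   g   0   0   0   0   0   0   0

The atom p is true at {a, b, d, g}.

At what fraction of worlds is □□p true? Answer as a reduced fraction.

5/7

a: successors {b, c, d}; □p there: b:F, c:T, d:F. ✗
b: successors {c, g}; □p there: c:T, g:T. ✓
c: no successors, so □□p holds vacuously. ✓
d: successors {e}; □p there: e:F. ✗
e: successors {f}; □p there: f:T. ✓
f: no successors, so □□p holds vacuously. ✓
g: no successors, so □□p holds vacuously. ✓
That's 5 of 7 worlds, so 5/7.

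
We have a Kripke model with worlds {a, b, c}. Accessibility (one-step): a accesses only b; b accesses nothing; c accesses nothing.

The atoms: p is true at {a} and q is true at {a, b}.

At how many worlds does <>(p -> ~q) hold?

a: successors {b}; p -> ~q there: b:T. ✓
b: no successors, so <>(p -> ~q) fails. ✗
c: no successors, so <>(p -> ~q) fails. ✗
Satisfying worlds: {a}.

1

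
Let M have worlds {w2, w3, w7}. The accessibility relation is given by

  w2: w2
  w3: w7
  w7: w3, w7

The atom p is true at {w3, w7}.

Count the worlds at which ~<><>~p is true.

w2: <><>~p is T. ✗
w3: <><>~p is F. ✓
w7: <><>~p is F. ✓
Satisfying worlds: {w3, w7}.

2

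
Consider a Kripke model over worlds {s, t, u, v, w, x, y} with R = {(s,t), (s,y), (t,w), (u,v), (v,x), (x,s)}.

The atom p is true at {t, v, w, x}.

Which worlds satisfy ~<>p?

{w, x, y}

s: <>p is T. ✗
t: <>p is T. ✗
u: <>p is T. ✗
v: <>p is T. ✗
w: <>p is F. ✓
x: <>p is F. ✓
y: <>p is F. ✓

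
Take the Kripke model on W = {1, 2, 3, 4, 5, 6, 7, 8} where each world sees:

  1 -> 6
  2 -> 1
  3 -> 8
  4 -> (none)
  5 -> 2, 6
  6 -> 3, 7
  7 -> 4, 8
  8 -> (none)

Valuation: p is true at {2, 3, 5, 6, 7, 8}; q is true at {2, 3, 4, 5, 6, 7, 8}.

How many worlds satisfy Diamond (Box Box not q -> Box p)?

6

1: successors {6}; Box Box not q -> Box p there: 6:T. ✓
2: successors {1}; Box Box not q -> Box p there: 1:T. ✓
3: successors {8}; Box Box not q -> Box p there: 8:T. ✓
4: no successors, so Diamond (Box Box not q -> Box p) fails. ✗
5: successors {2, 6}; Box Box not q -> Box p there: 2:T, 6:T. ✓
6: successors {3, 7}; Box Box not q -> Box p there: 3:T, 7:F. ✓
7: successors {4, 8}; Box Box not q -> Box p there: 4:T, 8:T. ✓
8: no successors, so Diamond (Box Box not q -> Box p) fails. ✗
Satisfying worlds: {1, 2, 3, 5, 6, 7}.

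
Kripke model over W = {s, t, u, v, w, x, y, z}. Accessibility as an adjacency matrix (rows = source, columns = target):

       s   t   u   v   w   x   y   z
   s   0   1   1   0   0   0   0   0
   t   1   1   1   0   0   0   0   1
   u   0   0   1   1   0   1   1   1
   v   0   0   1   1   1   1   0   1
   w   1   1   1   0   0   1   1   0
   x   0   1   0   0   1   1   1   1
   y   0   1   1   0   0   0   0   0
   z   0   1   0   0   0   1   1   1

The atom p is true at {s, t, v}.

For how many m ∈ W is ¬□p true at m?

8

s: □p is F. ✓
t: □p is F. ✓
u: □p is F. ✓
v: □p is F. ✓
w: □p is F. ✓
x: □p is F. ✓
y: □p is F. ✓
z: □p is F. ✓
Satisfying worlds: {s, t, u, v, w, x, y, z}.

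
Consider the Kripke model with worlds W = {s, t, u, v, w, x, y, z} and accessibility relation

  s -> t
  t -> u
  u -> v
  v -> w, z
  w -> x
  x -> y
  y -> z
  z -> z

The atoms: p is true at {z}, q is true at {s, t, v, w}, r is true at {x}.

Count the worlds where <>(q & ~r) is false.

s: successors {t}; q & ~r there: t:T. ✓
t: successors {u}; q & ~r there: u:F. ✗
u: successors {v}; q & ~r there: v:T. ✓
v: successors {w, z}; q & ~r there: w:T, z:F. ✓
w: successors {x}; q & ~r there: x:F. ✗
x: successors {y}; q & ~r there: y:F. ✗
y: successors {z}; q & ~r there: z:F. ✗
z: successors {z}; q & ~r there: z:F. ✗
Satisfying worlds: {s, u, v}.
So <>(q & ~r) fails at the other 5 worlds.

5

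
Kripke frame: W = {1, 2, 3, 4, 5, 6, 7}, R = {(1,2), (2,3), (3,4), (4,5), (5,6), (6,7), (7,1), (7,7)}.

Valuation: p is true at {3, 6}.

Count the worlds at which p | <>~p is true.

1: p is F, <>~p is T. ✓
2: p is F, <>~p is F. ✗
3: p is T, <>~p is T. ✓
4: p is F, <>~p is T. ✓
5: p is F, <>~p is F. ✗
6: p is T, <>~p is T. ✓
7: p is F, <>~p is T. ✓
Satisfying worlds: {1, 3, 4, 6, 7}.

5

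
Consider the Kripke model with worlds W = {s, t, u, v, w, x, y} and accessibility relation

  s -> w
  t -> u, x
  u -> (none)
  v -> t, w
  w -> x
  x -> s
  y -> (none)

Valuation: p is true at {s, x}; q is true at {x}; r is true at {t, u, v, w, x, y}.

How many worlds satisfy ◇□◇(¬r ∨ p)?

4

s: successors {w}; □◇(¬r ∨ p) there: w:T. ✓
t: successors {u, x}; □◇(¬r ∨ p) there: u:T, x:F. ✓
u: no successors, so ◇□◇(¬r ∨ p) fails. ✗
v: successors {t, w}; □◇(¬r ∨ p) there: t:F, w:T. ✓
w: successors {x}; □◇(¬r ∨ p) there: x:F. ✗
x: successors {s}; □◇(¬r ∨ p) there: s:T. ✓
y: no successors, so ◇□◇(¬r ∨ p) fails. ✗
Satisfying worlds: {s, t, v, x}.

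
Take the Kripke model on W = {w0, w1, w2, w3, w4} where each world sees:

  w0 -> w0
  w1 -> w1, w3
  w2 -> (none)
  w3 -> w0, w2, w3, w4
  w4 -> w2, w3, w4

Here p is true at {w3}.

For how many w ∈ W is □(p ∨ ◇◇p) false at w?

3

w0: successors {w0}; p ∨ ◇◇p there: w0:F. ✗
w1: successors {w1, w3}; p ∨ ◇◇p there: w1:T, w3:T. ✓
w2: no successors, so □(p ∨ ◇◇p) holds vacuously. ✓
w3: successors {w0, w2, w3, w4}; p ∨ ◇◇p there: w0:F, w2:F, w3:T, w4:T. ✗
w4: successors {w2, w3, w4}; p ∨ ◇◇p there: w2:F, w3:T, w4:T. ✗
Satisfying worlds: {w1, w2}.
So □(p ∨ ◇◇p) fails at the other 3 worlds.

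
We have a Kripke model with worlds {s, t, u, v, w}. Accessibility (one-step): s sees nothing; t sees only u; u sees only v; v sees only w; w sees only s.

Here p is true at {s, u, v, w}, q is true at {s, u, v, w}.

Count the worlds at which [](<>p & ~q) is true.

1

s: no successors, so [](<>p & ~q) holds vacuously. ✓
t: successors {u}; <>p & ~q there: u:F. ✗
u: successors {v}; <>p & ~q there: v:F. ✗
v: successors {w}; <>p & ~q there: w:F. ✗
w: successors {s}; <>p & ~q there: s:F. ✗
Satisfying worlds: {s}.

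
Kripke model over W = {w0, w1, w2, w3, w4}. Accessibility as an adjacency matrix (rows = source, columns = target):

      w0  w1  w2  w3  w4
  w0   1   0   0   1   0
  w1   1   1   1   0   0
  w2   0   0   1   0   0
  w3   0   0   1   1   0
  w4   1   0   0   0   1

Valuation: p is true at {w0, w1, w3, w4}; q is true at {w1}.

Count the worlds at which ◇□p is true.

w0: successors {w0, w3}; □p there: w0:T, w3:F. ✓
w1: successors {w0, w1, w2}; □p there: w0:T, w1:F, w2:F. ✓
w2: successors {w2}; □p there: w2:F. ✗
w3: successors {w2, w3}; □p there: w2:F, w3:F. ✗
w4: successors {w0, w4}; □p there: w0:T, w4:T. ✓
Satisfying worlds: {w0, w1, w4}.

3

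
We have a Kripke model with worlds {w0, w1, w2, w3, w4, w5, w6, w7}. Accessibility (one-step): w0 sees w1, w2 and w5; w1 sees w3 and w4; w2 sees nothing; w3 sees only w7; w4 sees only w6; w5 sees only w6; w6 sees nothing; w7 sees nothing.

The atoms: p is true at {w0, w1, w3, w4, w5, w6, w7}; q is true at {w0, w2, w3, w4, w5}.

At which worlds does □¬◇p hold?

w0: successors {w1, w2, w5}; ¬◇p there: w1:F, w2:T, w5:F. ✗
w1: successors {w3, w4}; ¬◇p there: w3:F, w4:F. ✗
w2: no successors, so □¬◇p holds vacuously. ✓
w3: successors {w7}; ¬◇p there: w7:T. ✓
w4: successors {w6}; ¬◇p there: w6:T. ✓
w5: successors {w6}; ¬◇p there: w6:T. ✓
w6: no successors, so □¬◇p holds vacuously. ✓
w7: no successors, so □¬◇p holds vacuously. ✓

{w2, w3, w4, w5, w6, w7}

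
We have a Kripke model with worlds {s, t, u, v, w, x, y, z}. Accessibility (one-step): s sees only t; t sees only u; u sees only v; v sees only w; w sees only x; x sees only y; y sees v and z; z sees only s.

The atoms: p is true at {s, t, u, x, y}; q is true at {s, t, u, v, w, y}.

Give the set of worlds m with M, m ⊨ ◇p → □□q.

s: ◇p is T, □□q is T. ✓
t: ◇p is T, □□q is T. ✓
u: ◇p is F, □□q is T. ✓
v: ◇p is F, □□q is F. ✓
w: ◇p is T, □□q is T. ✓
x: ◇p is T, □□q is F. ✗
y: ◇p is F, □□q is T. ✓
z: ◇p is T, □□q is T. ✓

{s, t, u, v, w, y, z}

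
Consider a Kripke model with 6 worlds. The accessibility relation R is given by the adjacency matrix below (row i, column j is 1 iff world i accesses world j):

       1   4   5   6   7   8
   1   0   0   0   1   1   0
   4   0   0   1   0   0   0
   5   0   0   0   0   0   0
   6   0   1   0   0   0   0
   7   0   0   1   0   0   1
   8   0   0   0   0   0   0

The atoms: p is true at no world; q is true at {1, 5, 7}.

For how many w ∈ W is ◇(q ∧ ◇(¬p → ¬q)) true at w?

1: successors {6, 7}; q ∧ ◇(¬p → ¬q) there: 6:F, 7:T. ✓
4: successors {5}; q ∧ ◇(¬p → ¬q) there: 5:F. ✗
5: no successors, so ◇(q ∧ ◇(¬p → ¬q)) fails. ✗
6: successors {4}; q ∧ ◇(¬p → ¬q) there: 4:F. ✗
7: successors {5, 8}; q ∧ ◇(¬p → ¬q) there: 5:F, 8:F. ✗
8: no successors, so ◇(q ∧ ◇(¬p → ¬q)) fails. ✗
Satisfying worlds: {1}.

1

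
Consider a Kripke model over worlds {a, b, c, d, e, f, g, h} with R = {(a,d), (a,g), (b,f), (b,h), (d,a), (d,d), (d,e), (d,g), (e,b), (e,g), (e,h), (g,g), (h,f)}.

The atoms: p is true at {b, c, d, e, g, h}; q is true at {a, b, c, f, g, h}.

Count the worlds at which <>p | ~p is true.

6

a: <>p is T, ~p is T. ✓
b: <>p is T, ~p is F. ✓
c: <>p is F, ~p is F. ✗
d: <>p is T, ~p is F. ✓
e: <>p is T, ~p is F. ✓
f: <>p is F, ~p is T. ✓
g: <>p is T, ~p is F. ✓
h: <>p is F, ~p is F. ✗
Satisfying worlds: {a, b, d, e, f, g}.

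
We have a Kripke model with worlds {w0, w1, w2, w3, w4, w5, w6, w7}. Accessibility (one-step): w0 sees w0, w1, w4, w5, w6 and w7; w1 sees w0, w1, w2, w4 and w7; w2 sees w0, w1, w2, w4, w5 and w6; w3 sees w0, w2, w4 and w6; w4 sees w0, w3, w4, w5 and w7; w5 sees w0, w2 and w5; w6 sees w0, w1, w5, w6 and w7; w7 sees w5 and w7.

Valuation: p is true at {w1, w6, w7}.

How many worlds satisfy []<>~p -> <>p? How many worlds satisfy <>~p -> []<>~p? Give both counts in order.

7 and 8

For []<>~p -> <>p:
w0: []<>~p is T, <>p is T. ✓
w1: []<>~p is T, <>p is T. ✓
w2: []<>~p is T, <>p is T. ✓
w3: []<>~p is T, <>p is T. ✓
w4: []<>~p is T, <>p is T. ✓
w5: []<>~p is T, <>p is F. ✗
w6: []<>~p is T, <>p is T. ✓
w7: []<>~p is T, <>p is T. ✓
— 7 worlds.
For <>~p -> []<>~p:
w0: <>~p is T, []<>~p is T. ✓
w1: <>~p is T, []<>~p is T. ✓
w2: <>~p is T, []<>~p is T. ✓
w3: <>~p is T, []<>~p is T. ✓
w4: <>~p is T, []<>~p is T. ✓
w5: <>~p is T, []<>~p is T. ✓
w6: <>~p is T, []<>~p is T. ✓
w7: <>~p is T, []<>~p is T. ✓
— 8 worlds.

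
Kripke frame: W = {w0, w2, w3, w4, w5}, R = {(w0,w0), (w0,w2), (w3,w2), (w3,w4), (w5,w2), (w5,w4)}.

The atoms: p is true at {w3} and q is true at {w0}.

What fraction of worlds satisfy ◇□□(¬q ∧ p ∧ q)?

3/5

w0: successors {w0, w2}; □□(¬q ∧ p ∧ q) there: w0:F, w2:T. ✓
w2: no successors, so ◇□□(¬q ∧ p ∧ q) fails. ✗
w3: successors {w2, w4}; □□(¬q ∧ p ∧ q) there: w2:T, w4:T. ✓
w4: no successors, so ◇□□(¬q ∧ p ∧ q) fails. ✗
w5: successors {w2, w4}; □□(¬q ∧ p ∧ q) there: w2:T, w4:T. ✓
That's 3 of 5 worlds, so 3/5.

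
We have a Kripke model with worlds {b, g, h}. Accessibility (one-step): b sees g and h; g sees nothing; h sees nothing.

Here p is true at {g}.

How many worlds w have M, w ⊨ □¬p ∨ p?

b: □¬p is F, p is F. ✗
g: □¬p is T, p is T. ✓
h: □¬p is T, p is F. ✓
Satisfying worlds: {g, h}.

2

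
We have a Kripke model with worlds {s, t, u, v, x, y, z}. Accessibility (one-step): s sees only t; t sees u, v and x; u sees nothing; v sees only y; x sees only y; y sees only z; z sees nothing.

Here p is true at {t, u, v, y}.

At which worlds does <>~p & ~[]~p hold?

s: <>~p is F, ~[]~p is T. ✗
t: <>~p is T, ~[]~p is T. ✓
u: <>~p is F, ~[]~p is F. ✗
v: <>~p is F, ~[]~p is T. ✗
x: <>~p is F, ~[]~p is T. ✗
y: <>~p is T, ~[]~p is F. ✗
z: <>~p is F, ~[]~p is F. ✗

{t}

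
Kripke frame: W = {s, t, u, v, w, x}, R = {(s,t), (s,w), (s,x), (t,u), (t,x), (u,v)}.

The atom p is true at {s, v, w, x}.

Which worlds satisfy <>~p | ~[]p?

s: <>~p is T, ~[]p is T. ✓
t: <>~p is T, ~[]p is T. ✓
u: <>~p is F, ~[]p is F. ✗
v: <>~p is F, ~[]p is F. ✗
w: <>~p is F, ~[]p is F. ✗
x: <>~p is F, ~[]p is F. ✗

{s, t}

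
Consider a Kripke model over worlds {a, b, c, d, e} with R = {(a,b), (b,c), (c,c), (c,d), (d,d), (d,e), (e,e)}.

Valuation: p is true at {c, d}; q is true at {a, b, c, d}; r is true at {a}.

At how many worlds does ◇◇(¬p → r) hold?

a: successors {b}; ◇(¬p → r) there: b:T. ✓
b: successors {c}; ◇(¬p → r) there: c:T. ✓
c: successors {c, d}; ◇(¬p → r) there: c:T, d:T. ✓
d: successors {d, e}; ◇(¬p → r) there: d:T, e:F. ✓
e: successors {e}; ◇(¬p → r) there: e:F. ✗
Satisfying worlds: {a, b, c, d}.

4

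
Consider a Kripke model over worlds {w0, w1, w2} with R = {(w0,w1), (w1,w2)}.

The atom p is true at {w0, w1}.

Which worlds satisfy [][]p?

{w1, w2}

w0: successors {w1}; []p there: w1:F. ✗
w1: successors {w2}; []p there: w2:T. ✓
w2: no successors, so [][]p holds vacuously. ✓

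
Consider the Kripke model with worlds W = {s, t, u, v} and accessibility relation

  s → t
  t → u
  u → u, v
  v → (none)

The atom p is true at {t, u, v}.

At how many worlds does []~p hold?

1

s: successors {t}; ~p there: t:F. ✗
t: successors {u}; ~p there: u:F. ✗
u: successors {u, v}; ~p there: u:F, v:F. ✗
v: no successors, so []~p holds vacuously. ✓
Satisfying worlds: {v}.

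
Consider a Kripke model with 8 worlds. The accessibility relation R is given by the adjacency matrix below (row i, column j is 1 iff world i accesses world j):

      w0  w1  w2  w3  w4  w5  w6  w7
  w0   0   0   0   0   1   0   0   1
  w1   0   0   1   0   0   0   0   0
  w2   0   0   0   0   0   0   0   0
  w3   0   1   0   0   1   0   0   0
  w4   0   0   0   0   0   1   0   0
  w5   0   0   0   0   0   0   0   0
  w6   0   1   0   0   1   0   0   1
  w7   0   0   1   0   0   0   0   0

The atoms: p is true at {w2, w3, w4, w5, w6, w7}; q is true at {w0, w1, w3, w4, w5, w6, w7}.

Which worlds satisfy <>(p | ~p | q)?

w0: successors {w4, w7}; p | ~p | q there: w4:T, w7:T. ✓
w1: successors {w2}; p | ~p | q there: w2:T. ✓
w2: no successors, so <>(p | ~p | q) fails. ✗
w3: successors {w1, w4}; p | ~p | q there: w1:T, w4:T. ✓
w4: successors {w5}; p | ~p | q there: w5:T. ✓
w5: no successors, so <>(p | ~p | q) fails. ✗
w6: successors {w1, w4, w7}; p | ~p | q there: w1:T, w4:T, w7:T. ✓
w7: successors {w2}; p | ~p | q there: w2:T. ✓

{w0, w1, w3, w4, w6, w7}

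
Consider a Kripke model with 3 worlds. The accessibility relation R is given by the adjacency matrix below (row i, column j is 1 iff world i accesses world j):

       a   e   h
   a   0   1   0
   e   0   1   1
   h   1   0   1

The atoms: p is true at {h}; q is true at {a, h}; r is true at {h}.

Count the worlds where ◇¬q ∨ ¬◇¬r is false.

a: ◇¬q is T, ¬◇¬r is F. ✓
e: ◇¬q is T, ¬◇¬r is F. ✓
h: ◇¬q is F, ¬◇¬r is F. ✗
Satisfying worlds: {a, e}.
So ◇¬q ∨ ¬◇¬r fails at the other 1 world.

1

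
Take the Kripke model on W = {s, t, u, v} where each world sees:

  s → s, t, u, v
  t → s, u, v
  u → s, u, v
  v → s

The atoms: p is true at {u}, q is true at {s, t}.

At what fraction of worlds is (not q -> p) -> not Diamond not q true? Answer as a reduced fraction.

1/4

s: not q -> p is T, not Diamond not q is F. ✗
t: not q -> p is T, not Diamond not q is F. ✗
u: not q -> p is T, not Diamond not q is F. ✗
v: not q -> p is F, not Diamond not q is T. ✓
That's 1 of 4 worlds, so 1/4.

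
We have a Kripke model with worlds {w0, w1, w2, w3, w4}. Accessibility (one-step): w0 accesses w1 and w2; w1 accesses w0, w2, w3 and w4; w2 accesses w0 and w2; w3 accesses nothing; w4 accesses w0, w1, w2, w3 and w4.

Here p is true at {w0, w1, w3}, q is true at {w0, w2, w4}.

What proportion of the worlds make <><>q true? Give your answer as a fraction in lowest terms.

4/5

w0: successors {w1, w2}; <>q there: w1:T, w2:T. ✓
w1: successors {w0, w2, w3, w4}; <>q there: w0:T, w2:T, w3:F, w4:T. ✓
w2: successors {w0, w2}; <>q there: w0:T, w2:T. ✓
w3: no successors, so <><>q fails. ✗
w4: successors {w0, w1, w2, w3, w4}; <>q there: w0:T, w1:T, w2:T, w3:F, w4:T. ✓
That's 4 of 5 worlds, so 4/5.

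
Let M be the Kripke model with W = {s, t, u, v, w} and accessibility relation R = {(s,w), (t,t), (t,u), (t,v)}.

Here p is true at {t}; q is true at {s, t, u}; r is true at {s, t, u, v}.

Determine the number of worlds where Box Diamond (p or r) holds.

s: successors {w}; Diamond (p or r) there: w:F. ✗
t: successors {t, u, v}; Diamond (p or r) there: t:T, u:F, v:F. ✗
u: no successors, so Box Diamond (p or r) holds vacuously. ✓
v: no successors, so Box Diamond (p or r) holds vacuously. ✓
w: no successors, so Box Diamond (p or r) holds vacuously. ✓
Satisfying worlds: {u, v, w}.

3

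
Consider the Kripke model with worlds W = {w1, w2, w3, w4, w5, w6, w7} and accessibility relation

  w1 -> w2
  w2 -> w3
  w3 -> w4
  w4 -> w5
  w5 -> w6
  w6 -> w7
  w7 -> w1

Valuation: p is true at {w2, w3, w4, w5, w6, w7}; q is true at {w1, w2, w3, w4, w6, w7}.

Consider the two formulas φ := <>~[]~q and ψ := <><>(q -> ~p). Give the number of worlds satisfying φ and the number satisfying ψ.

For <>~[]~q:
w1: successors {w2}; ~[]~q there: w2:T. ✓
w2: successors {w3}; ~[]~q there: w3:T. ✓
w3: successors {w4}; ~[]~q there: w4:F. ✗
w4: successors {w5}; ~[]~q there: w5:T. ✓
w5: successors {w6}; ~[]~q there: w6:T. ✓
w6: successors {w7}; ~[]~q there: w7:T. ✓
w7: successors {w1}; ~[]~q there: w1:T. ✓
— 6 worlds.
For <><>(q -> ~p):
w1: successors {w2}; <>(q -> ~p) there: w2:F. ✗
w2: successors {w3}; <>(q -> ~p) there: w3:F. ✗
w3: successors {w4}; <>(q -> ~p) there: w4:T. ✓
w4: successors {w5}; <>(q -> ~p) there: w5:F. ✗
w5: successors {w6}; <>(q -> ~p) there: w6:F. ✗
w6: successors {w7}; <>(q -> ~p) there: w7:T. ✓
w7: successors {w1}; <>(q -> ~p) there: w1:F. ✗
— 2 worlds.

6 and 2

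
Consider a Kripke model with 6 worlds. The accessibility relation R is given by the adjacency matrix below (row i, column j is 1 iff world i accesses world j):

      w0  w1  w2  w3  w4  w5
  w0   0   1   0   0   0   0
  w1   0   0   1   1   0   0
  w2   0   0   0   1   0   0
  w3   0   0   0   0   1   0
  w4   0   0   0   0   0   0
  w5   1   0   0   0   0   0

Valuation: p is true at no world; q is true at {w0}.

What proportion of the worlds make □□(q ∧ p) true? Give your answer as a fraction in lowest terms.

w0: successors {w1}; □(q ∧ p) there: w1:F. ✗
w1: successors {w2, w3}; □(q ∧ p) there: w2:F, w3:F. ✗
w2: successors {w3}; □(q ∧ p) there: w3:F. ✗
w3: successors {w4}; □(q ∧ p) there: w4:T. ✓
w4: no successors, so □□(q ∧ p) holds vacuously. ✓
w5: successors {w0}; □(q ∧ p) there: w0:F. ✗
That's 2 of 6 worlds, so 2/6 = 1/3.

1/3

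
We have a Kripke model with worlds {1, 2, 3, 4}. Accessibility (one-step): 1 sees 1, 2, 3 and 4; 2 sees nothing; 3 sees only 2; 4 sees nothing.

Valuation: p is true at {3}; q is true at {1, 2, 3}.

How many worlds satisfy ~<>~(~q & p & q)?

1: <>~(~q & p & q) is T. ✗
2: <>~(~q & p & q) is F. ✓
3: <>~(~q & p & q) is T. ✗
4: <>~(~q & p & q) is F. ✓
Satisfying worlds: {2, 4}.

2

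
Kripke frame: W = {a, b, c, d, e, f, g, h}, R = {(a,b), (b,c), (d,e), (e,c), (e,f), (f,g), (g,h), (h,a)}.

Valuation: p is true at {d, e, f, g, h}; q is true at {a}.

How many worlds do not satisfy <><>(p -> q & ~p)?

a: successors {b}; <>(p -> q & ~p) there: b:T. ✓
b: successors {c}; <>(p -> q & ~p) there: c:F. ✗
c: no successors, so <><>(p -> q & ~p) fails. ✗
d: successors {e}; <>(p -> q & ~p) there: e:T. ✓
e: successors {c, f}; <>(p -> q & ~p) there: c:F, f:F. ✗
f: successors {g}; <>(p -> q & ~p) there: g:F. ✗
g: successors {h}; <>(p -> q & ~p) there: h:T. ✓
h: successors {a}; <>(p -> q & ~p) there: a:T. ✓
Satisfying worlds: {a, d, g, h}.
So <><>(p -> q & ~p) fails at the other 4 worlds.

4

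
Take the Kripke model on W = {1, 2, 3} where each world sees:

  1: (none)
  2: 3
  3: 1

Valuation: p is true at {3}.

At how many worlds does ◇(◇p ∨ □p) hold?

1

1: no successors, so ◇(◇p ∨ □p) fails. ✗
2: successors {3}; ◇p ∨ □p there: 3:F. ✗
3: successors {1}; ◇p ∨ □p there: 1:T. ✓
Satisfying worlds: {3}.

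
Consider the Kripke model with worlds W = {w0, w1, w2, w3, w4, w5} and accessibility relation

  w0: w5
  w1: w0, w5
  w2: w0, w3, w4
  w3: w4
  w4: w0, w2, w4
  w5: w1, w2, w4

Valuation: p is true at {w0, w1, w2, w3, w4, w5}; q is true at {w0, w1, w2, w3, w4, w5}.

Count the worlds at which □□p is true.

6

w0: successors {w5}; □p there: w5:T. ✓
w1: successors {w0, w5}; □p there: w0:T, w5:T. ✓
w2: successors {w0, w3, w4}; □p there: w0:T, w3:T, w4:T. ✓
w3: successors {w4}; □p there: w4:T. ✓
w4: successors {w0, w2, w4}; □p there: w0:T, w2:T, w4:T. ✓
w5: successors {w1, w2, w4}; □p there: w1:T, w2:T, w4:T. ✓
Satisfying worlds: {w0, w1, w2, w3, w4, w5}.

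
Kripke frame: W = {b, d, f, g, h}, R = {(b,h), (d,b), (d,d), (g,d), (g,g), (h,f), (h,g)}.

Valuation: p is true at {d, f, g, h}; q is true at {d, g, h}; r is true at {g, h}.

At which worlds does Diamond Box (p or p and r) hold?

{b, d, g, h}

b: successors {h}; Box (p or p and r) there: h:T. ✓
d: successors {b, d}; Box (p or p and r) there: b:T, d:F. ✓
f: no successors, so Diamond Box (p or p and r) fails. ✗
g: successors {d, g}; Box (p or p and r) there: d:F, g:T. ✓
h: successors {f, g}; Box (p or p and r) there: f:T, g:T. ✓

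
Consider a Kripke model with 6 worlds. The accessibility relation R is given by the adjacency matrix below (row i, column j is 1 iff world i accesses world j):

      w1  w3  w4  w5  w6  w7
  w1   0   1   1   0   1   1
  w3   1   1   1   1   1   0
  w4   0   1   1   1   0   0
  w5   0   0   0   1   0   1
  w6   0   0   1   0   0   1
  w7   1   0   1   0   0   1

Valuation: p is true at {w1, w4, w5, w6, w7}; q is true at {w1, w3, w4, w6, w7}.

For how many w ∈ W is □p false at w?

3

w1: successors {w3, w4, w6, w7}; p there: w3:F, w4:T, w6:T, w7:T. ✗
w3: successors {w1, w3, w4, w5, w6}; p there: w1:T, w3:F, w4:T, w5:T, w6:T. ✗
w4: successors {w3, w4, w5}; p there: w3:F, w4:T, w5:T. ✗
w5: successors {w5, w7}; p there: w5:T, w7:T. ✓
w6: successors {w4, w7}; p there: w4:T, w7:T. ✓
w7: successors {w1, w4, w7}; p there: w1:T, w4:T, w7:T. ✓
Satisfying worlds: {w5, w6, w7}.
So □p fails at the other 3 worlds.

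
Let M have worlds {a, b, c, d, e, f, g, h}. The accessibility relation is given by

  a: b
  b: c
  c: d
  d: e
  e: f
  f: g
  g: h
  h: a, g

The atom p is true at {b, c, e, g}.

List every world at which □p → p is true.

a: □p is T, p is F. ✗
b: □p is T, p is T. ✓
c: □p is F, p is T. ✓
d: □p is T, p is F. ✗
e: □p is F, p is T. ✓
f: □p is T, p is F. ✗
g: □p is F, p is T. ✓
h: □p is F, p is F. ✓

{b, c, e, g, h}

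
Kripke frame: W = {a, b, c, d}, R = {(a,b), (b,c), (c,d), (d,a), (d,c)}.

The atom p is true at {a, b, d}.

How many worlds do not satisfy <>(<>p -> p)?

a: successors {b}; <>p -> p there: b:T. ✓
b: successors {c}; <>p -> p there: c:F. ✗
c: successors {d}; <>p -> p there: d:T. ✓
d: successors {a, c}; <>p -> p there: a:T, c:F. ✓
Satisfying worlds: {a, c, d}.
So <>(<>p -> p) fails at the other 1 world.

1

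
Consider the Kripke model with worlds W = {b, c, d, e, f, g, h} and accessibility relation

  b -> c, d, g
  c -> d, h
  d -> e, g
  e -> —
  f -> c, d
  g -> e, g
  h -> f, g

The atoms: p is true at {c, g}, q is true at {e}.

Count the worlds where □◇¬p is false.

2

b: successors {c, d, g}; ◇¬p there: c:T, d:T, g:T. ✓
c: successors {d, h}; ◇¬p there: d:T, h:T. ✓
d: successors {e, g}; ◇¬p there: e:F, g:T. ✗
e: no successors, so □◇¬p holds vacuously. ✓
f: successors {c, d}; ◇¬p there: c:T, d:T. ✓
g: successors {e, g}; ◇¬p there: e:F, g:T. ✗
h: successors {f, g}; ◇¬p there: f:T, g:T. ✓
Satisfying worlds: {b, c, e, f, h}.
So □◇¬p fails at the other 2 worlds.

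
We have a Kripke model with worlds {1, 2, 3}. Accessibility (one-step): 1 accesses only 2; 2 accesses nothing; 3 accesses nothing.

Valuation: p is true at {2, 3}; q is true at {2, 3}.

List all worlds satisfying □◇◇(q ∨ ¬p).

1: successors {2}; ◇◇(q ∨ ¬p) there: 2:F. ✗
2: no successors, so □◇◇(q ∨ ¬p) holds vacuously. ✓
3: no successors, so □◇◇(q ∨ ¬p) holds vacuously. ✓

{2, 3}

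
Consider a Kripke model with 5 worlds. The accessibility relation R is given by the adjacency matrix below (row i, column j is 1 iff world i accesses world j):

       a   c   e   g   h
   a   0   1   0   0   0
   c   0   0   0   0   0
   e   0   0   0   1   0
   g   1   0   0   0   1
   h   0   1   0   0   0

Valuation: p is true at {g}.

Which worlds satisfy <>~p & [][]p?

{a, h}

a: <>~p is T, [][]p is T. ✓
c: <>~p is F, [][]p is T. ✗
e: <>~p is F, [][]p is F. ✗
g: <>~p is T, [][]p is F. ✗
h: <>~p is T, [][]p is T. ✓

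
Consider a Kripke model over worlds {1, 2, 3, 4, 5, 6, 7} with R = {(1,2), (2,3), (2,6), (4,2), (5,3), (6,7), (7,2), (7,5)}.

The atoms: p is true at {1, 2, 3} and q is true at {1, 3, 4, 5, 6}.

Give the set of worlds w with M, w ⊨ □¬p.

{3, 6}

1: successors {2}; ¬p there: 2:F. ✗
2: successors {3, 6}; ¬p there: 3:F, 6:T. ✗
3: no successors, so □¬p holds vacuously. ✓
4: successors {2}; ¬p there: 2:F. ✗
5: successors {3}; ¬p there: 3:F. ✗
6: successors {7}; ¬p there: 7:T. ✓
7: successors {2, 5}; ¬p there: 2:F, 5:T. ✗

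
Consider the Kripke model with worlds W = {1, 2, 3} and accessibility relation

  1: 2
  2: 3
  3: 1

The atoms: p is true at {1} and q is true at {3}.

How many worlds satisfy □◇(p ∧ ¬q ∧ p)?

1: successors {2}; ◇(p ∧ ¬q ∧ p) there: 2:F. ✗
2: successors {3}; ◇(p ∧ ¬q ∧ p) there: 3:T. ✓
3: successors {1}; ◇(p ∧ ¬q ∧ p) there: 1:F. ✗
Satisfying worlds: {2}.

1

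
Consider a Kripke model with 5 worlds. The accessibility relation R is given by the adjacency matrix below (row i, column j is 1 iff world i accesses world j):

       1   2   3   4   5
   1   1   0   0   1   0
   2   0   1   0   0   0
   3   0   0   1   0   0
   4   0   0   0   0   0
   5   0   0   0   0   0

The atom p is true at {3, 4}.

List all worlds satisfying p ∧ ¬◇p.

1: p is F, ¬◇p is F. ✗
2: p is F, ¬◇p is T. ✗
3: p is T, ¬◇p is F. ✗
4: p is T, ¬◇p is T. ✓
5: p is F, ¬◇p is T. ✗

{4}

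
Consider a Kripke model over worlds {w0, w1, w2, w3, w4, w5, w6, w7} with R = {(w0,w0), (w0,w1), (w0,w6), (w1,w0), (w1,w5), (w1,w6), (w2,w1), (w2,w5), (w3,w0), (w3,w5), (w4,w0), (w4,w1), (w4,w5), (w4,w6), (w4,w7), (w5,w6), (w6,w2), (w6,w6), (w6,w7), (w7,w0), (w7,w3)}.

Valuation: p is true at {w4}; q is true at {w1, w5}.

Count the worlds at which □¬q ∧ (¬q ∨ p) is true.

w0: □¬q is F, ¬q ∨ p is T. ✗
w1: □¬q is F, ¬q ∨ p is F. ✗
w2: □¬q is F, ¬q ∨ p is T. ✗
w3: □¬q is F, ¬q ∨ p is T. ✗
w4: □¬q is F, ¬q ∨ p is T. ✗
w5: □¬q is T, ¬q ∨ p is F. ✗
w6: □¬q is T, ¬q ∨ p is T. ✓
w7: □¬q is T, ¬q ∨ p is T. ✓
Satisfying worlds: {w6, w7}.

2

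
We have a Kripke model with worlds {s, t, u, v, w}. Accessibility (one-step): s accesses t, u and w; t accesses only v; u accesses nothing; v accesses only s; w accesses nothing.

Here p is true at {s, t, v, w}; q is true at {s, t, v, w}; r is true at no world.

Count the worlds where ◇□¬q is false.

4

s: successors {t, u, w}; □¬q there: t:F, u:T, w:T. ✓
t: successors {v}; □¬q there: v:F. ✗
u: no successors, so ◇□¬q fails. ✗
v: successors {s}; □¬q there: s:F. ✗
w: no successors, so ◇□¬q fails. ✗
Satisfying worlds: {s}.
So ◇□¬q fails at the other 4 worlds.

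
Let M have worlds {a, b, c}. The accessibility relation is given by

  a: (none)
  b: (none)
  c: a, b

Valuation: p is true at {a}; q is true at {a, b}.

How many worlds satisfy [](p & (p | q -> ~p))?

2

a: no successors, so [](p & (p | q -> ~p)) holds vacuously. ✓
b: no successors, so [](p & (p | q -> ~p)) holds vacuously. ✓
c: successors {a, b}; p & (p | q -> ~p) there: a:F, b:F. ✗
Satisfying worlds: {a, b}.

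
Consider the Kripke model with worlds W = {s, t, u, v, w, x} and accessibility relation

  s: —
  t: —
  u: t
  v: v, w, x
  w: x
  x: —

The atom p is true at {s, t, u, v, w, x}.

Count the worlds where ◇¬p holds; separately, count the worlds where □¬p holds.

For ◇¬p:
s: no successors, so ◇¬p fails. ✗
t: no successors, so ◇¬p fails. ✗
u: successors {t}; ¬p there: t:F. ✗
v: successors {v, w, x}; ¬p there: v:F, w:F, x:F. ✗
w: successors {x}; ¬p there: x:F. ✗
x: no successors, so ◇¬p fails. ✗
— 0 worlds.
For □¬p:
s: no successors, so □¬p holds vacuously. ✓
t: no successors, so □¬p holds vacuously. ✓
u: successors {t}; ¬p there: t:F. ✗
v: successors {v, w, x}; ¬p there: v:F, w:F, x:F. ✗
w: successors {x}; ¬p there: x:F. ✗
x: no successors, so □¬p holds vacuously. ✓
— 3 worlds.

0 and 3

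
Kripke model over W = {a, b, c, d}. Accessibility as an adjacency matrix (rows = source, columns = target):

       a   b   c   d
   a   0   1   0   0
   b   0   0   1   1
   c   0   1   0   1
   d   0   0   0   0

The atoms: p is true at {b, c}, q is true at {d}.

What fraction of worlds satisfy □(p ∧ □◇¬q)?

a: successors {b}; p ∧ □◇¬q there: b:F. ✗
b: successors {c, d}; p ∧ □◇¬q there: c:F, d:F. ✗
c: successors {b, d}; p ∧ □◇¬q there: b:F, d:F. ✗
d: no successors, so □(p ∧ □◇¬q) holds vacuously. ✓
That's 1 of 4 worlds, so 1/4.

1/4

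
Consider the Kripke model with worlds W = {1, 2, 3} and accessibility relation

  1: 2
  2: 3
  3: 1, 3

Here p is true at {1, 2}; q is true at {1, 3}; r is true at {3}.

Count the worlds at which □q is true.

1: successors {2}; q there: 2:F. ✗
2: successors {3}; q there: 3:T. ✓
3: successors {1, 3}; q there: 1:T, 3:T. ✓
Satisfying worlds: {2, 3}.

2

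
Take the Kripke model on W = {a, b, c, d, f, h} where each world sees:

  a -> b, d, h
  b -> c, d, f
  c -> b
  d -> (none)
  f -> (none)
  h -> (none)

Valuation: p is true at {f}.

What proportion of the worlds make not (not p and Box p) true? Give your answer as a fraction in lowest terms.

a: not p and Box p is F. ✓
b: not p and Box p is F. ✓
c: not p and Box p is F. ✓
d: not p and Box p is T. ✗
f: not p and Box p is F. ✓
h: not p and Box p is T. ✗
That's 4 of 6 worlds, so 4/6 = 2/3.

2/3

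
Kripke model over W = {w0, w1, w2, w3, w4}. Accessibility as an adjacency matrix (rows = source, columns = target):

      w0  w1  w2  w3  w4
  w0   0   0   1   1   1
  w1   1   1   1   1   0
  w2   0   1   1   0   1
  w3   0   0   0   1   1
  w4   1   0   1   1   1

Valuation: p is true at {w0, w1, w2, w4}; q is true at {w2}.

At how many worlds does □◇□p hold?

w0: successors {w2, w3, w4}; ◇□p there: w2:T, w3:F, w4:T. ✗
w1: successors {w0, w1, w2, w3}; ◇□p there: w0:T, w1:T, w2:T, w3:F. ✗
w2: successors {w1, w2, w4}; ◇□p there: w1:T, w2:T, w4:T. ✓
w3: successors {w3, w4}; ◇□p there: w3:F, w4:T. ✗
w4: successors {w0, w2, w3, w4}; ◇□p there: w0:T, w2:T, w3:F, w4:T. ✗
Satisfying worlds: {w2}.

1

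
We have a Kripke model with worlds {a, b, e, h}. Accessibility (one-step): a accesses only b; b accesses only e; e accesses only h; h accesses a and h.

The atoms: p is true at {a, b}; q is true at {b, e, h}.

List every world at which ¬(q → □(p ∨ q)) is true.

∅

a: q → □(p ∨ q) is T. ✗
b: q → □(p ∨ q) is T. ✗
e: q → □(p ∨ q) is T. ✗
h: q → □(p ∨ q) is T. ✗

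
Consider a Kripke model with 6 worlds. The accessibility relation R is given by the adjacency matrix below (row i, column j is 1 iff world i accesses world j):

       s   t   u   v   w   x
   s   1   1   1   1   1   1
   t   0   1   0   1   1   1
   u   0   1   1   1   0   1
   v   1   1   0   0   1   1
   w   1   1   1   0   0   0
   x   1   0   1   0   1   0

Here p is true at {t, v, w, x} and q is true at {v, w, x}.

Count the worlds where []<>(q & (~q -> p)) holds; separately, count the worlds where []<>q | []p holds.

2 and 3

For []<>(q & (~q -> p)):
s: successors {s, t, u, v, w, x}; <>(q & (~q -> p)) there: s:T, t:T, u:T, v:T, w:F, x:T. ✗
t: successors {t, v, w, x}; <>(q & (~q -> p)) there: t:T, v:T, w:F, x:T. ✗
u: successors {t, u, v, x}; <>(q & (~q -> p)) there: t:T, u:T, v:T, x:T. ✓
v: successors {s, t, w, x}; <>(q & (~q -> p)) there: s:T, t:T, w:F, x:T. ✗
w: successors {s, t, u}; <>(q & (~q -> p)) there: s:T, t:T, u:T. ✓
x: successors {s, u, w}; <>(q & (~q -> p)) there: s:T, u:T, w:F. ✗
— 2 worlds.
For []<>q | []p:
s: []<>q is F, []p is F. ✗
t: []<>q is F, []p is T. ✓
u: []<>q is T, []p is F. ✓
v: []<>q is F, []p is F. ✗
w: []<>q is T, []p is F. ✓
x: []<>q is F, []p is F. ✗
— 3 worlds.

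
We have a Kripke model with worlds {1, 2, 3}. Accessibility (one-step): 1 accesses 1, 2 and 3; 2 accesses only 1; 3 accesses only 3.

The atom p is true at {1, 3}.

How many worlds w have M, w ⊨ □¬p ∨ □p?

1: □¬p is F, □p is F. ✗
2: □¬p is F, □p is T. ✓
3: □¬p is F, □p is T. ✓
Satisfying worlds: {2, 3}.

2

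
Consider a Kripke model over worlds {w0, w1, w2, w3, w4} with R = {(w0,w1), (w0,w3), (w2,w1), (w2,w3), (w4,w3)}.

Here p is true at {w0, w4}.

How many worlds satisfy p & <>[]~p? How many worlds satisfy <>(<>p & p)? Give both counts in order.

2 and 0

For p & <>[]~p:
w0: p is T, <>[]~p is T. ✓
w1: p is F, <>[]~p is F. ✗
w2: p is F, <>[]~p is T. ✗
w3: p is F, <>[]~p is F. ✗
w4: p is T, <>[]~p is T. ✓
— 2 worlds.
For <>(<>p & p):
w0: successors {w1, w3}; <>p & p there: w1:F, w3:F. ✗
w1: no successors, so <>(<>p & p) fails. ✗
w2: successors {w1, w3}; <>p & p there: w1:F, w3:F. ✗
w3: no successors, so <>(<>p & p) fails. ✗
w4: successors {w3}; <>p & p there: w3:F. ✗
— 0 worlds.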